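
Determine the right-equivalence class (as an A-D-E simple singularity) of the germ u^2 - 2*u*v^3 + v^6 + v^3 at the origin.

A_2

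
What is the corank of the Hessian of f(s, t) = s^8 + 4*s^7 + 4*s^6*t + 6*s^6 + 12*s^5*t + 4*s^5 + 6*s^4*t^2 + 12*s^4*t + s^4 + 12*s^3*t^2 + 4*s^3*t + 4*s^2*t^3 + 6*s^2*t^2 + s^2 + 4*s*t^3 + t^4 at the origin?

Hessian at 0 has rank 1.

1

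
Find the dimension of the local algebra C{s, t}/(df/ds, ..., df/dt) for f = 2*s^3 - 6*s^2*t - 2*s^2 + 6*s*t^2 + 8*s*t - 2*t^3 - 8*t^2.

2

The Hessian of f at 0 has rank 1. Corank 1: A-series; mu = 2 gives A_2.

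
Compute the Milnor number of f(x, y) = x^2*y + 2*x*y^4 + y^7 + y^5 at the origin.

6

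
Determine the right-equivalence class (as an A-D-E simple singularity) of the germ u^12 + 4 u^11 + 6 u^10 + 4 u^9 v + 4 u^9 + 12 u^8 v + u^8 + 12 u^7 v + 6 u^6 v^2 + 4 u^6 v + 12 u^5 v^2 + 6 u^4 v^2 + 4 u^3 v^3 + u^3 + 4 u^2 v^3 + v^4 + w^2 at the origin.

E6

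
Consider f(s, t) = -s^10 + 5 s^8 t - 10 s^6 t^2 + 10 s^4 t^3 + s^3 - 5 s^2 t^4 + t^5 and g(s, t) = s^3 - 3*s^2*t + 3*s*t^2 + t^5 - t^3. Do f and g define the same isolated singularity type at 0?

Yes.

The Hessian of f at 0 has rank 0. Corank 2; j^3 = s^3 is a perfect cube, so E-series; the 5-jet and mu = 8 give E_8. The Hessian of g at 0 has rank 0. Corank 2; j^3 = (s - t)^3 is a perfect cube, so E-series; the 5-jet and mu = 8 give E_8. Both have type E_8, hence right-equivalent.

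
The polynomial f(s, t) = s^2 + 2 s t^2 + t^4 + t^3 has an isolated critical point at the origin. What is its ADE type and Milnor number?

The Hessian of f at 0 has rank 1. Corank 1: A-series; mu = 2 gives A_2.

Type A2, Milnor number mu = 2.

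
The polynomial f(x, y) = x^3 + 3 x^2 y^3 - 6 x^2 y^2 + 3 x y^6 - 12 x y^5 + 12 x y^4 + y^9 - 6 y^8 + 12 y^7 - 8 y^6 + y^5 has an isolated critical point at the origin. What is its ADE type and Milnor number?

Type E_{8}, Milnor number mu = 8.

The Hessian of f at 0 has rank 0. Corank 2; j^3 = x^3 is a perfect cube, so E-series; the 5-jet and mu = 8 give E_8.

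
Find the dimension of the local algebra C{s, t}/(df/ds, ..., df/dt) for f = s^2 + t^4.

3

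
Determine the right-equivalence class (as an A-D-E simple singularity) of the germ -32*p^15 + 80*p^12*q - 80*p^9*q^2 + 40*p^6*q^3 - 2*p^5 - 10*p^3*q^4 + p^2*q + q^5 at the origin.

The Hessian of f at 0 is [[0, 0], [0, 0]] with rank 0, so corank 2. A Groebner basis of the Jacobian ideal J(f) in C{p,q} is {p^2/5 + q^4, p^3, p*q}; counting standard monomials gives mu = 6. Corank 2; j^3 = p^2*q has shape L^2 M (L != M), so D-series; mu = 6 gives D_6.

D6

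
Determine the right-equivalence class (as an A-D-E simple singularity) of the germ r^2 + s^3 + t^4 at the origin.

The Hessian of f at 0 has rank 1. Corank 2; j^3 = s^3 is a perfect cube, so E-series; the 4-jet and mu = 6 give E_6.

E_{6}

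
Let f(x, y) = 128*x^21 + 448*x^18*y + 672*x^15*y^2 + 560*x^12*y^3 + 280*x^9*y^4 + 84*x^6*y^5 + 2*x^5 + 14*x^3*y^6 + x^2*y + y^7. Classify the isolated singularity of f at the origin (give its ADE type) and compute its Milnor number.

The Hessian of f at 0 is [[0, 0], [0, 0]] with rank 0, so corank 2. A Groebner basis of the Jacobian ideal J(f) in C{x,y} is {x^2/7 + y^6, x^3, x*y}; counting standard monomials gives mu = 8. Corank 2; j^3 = x^2*y has shape L^2 M (L != M), so D-series; mu = 8 gives D_8.

Type D_8, Milnor number mu = 8.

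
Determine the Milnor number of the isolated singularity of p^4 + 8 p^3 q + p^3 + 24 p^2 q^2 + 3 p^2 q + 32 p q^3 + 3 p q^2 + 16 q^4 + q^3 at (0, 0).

6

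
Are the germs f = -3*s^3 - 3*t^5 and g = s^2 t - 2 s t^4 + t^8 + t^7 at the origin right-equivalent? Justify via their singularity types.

No.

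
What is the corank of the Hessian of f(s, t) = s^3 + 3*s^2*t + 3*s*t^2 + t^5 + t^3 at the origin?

2

Hessian at 0 has rank 0.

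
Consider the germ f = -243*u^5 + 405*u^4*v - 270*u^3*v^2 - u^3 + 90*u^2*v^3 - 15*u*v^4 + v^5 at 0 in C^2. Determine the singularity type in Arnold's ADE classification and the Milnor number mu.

Type E_{8}, Milnor number mu = 8.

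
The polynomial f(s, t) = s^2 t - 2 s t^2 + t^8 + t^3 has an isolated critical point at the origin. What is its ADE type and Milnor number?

Type D_9, Milnor number mu = 9.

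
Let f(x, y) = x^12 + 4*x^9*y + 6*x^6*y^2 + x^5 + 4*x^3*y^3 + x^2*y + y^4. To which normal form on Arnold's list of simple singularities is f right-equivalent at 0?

The Hessian of f at 0 is [[0, 0], [0, 0]] with rank 0, so corank 2. A Groebner basis of the Jacobian ideal J(f) in C{x,y} is {x^3, x^2/4 + y^3, x*y}; counting standard monomials gives mu = 5. Corank 2; j^3 = x^2*y has shape L^2 M (L != M), so D-series; mu = 5 gives D_5.

D_{5}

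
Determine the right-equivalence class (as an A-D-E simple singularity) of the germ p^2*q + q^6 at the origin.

The Hessian of f at 0 has rank 0. Corank 2; j^3 = p^2*q has shape L^2 M (L != M), so D-series; mu = 7 gives D_7.

D_7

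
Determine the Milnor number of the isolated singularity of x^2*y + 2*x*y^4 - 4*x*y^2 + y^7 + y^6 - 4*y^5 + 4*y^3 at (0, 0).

7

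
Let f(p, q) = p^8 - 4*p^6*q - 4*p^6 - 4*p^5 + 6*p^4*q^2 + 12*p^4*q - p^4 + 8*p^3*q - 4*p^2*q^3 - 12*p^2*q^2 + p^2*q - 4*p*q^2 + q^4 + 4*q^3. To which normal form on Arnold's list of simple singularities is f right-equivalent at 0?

D5

The Hessian of f at 0 has rank 0. Corank 2; j^3 = q*(p - 2*q)^2 has shape L^2 M (L != M), so D-series; mu = 5 gives D_5.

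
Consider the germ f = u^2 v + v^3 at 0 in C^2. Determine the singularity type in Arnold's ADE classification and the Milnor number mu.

The Hessian of f at 0 has rank 0. Corank 2; j^3 = v*(u^2 + v^2) splits into three distinct lines over C (the quadratic factor has nonzero discriminant), so D_4.

Type D4, Milnor number mu = 4.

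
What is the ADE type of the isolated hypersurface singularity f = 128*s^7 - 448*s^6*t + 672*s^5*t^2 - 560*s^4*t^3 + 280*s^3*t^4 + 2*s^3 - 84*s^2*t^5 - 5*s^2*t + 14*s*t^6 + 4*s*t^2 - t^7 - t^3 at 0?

The Hessian of f at 0 has rank 0. Corank 2; j^3 = (s - t)^2*(2*s - t) has shape L^2 M (L != M), so D-series; mu = 8 gives D_8.

D_{8}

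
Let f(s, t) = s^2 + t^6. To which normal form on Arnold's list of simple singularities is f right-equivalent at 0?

The Hessian of f at 0 is [[2, 0], [0, 0]] with rank 1, so corank 1. A Groebner basis of the Jacobian ideal J(f) in C{s,t} is {t^5, s}; counting standard monomials gives mu = 5. Corank 1: A-series; mu = 5 gives A_5.

A5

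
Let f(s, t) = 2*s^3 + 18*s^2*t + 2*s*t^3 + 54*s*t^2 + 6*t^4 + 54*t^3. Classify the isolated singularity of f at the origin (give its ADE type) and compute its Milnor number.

The Hessian of f at 0 is [[0, 0], [0, 0]] with rank 0, so corank 2. A Groebner basis of the Jacobian ideal J(f) in C{s,t} is {s^3 + 9*s^2*t + 162*s^2 + 972*s*t + 1458*t^2, -9*s^2 + s*t^2 - 54*s*t - 81*t^2, 3*s^2 + 18*s*t + t^3 + 27*t^2}; counting standard monomials gives mu = 7. Corank 2; j^3 = 2*(s + 3*t)^3 is a perfect cube, so E-series; the 4-jet and mu = 7 give E_7.

Type E_{7}, Milnor number mu = 7.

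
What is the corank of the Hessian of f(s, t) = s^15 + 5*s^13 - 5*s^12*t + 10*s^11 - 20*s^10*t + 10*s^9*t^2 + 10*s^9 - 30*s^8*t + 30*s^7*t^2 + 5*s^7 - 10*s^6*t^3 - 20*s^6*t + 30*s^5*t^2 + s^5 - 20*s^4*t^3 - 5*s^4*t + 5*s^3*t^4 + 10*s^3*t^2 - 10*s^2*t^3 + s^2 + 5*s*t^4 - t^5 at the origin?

The Hessian at 0 is [[2, 0], [0, 0]] of rank 1; hence corank 1.

1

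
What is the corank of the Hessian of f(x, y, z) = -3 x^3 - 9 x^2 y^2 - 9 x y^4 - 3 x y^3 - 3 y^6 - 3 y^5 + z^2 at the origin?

Hessian at 0 has rank 1.

2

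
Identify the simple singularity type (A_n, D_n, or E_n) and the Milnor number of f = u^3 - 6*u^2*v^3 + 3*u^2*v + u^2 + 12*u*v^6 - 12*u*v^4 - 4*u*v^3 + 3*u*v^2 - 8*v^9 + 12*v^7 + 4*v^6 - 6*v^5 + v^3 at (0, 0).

Type A2, Milnor number mu = 2.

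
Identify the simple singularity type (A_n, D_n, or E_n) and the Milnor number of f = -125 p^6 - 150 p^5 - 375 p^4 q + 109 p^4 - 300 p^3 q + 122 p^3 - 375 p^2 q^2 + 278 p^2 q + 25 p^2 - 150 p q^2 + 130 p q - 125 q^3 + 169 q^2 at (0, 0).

The Hessian of f at 0 has rank 1. Corank 1: A-series; mu = 2 gives A_2.

Type A2, Milnor number mu = 2.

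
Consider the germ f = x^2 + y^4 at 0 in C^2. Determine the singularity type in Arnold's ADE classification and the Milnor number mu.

Type A3, Milnor number mu = 3.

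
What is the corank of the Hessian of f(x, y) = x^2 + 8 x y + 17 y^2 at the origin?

0

Hessian at 0 has rank 2.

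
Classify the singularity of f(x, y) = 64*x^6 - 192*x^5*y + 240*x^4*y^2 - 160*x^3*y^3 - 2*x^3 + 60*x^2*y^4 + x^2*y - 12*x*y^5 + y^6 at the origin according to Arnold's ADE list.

D_7

The Hessian of f at 0 has rank 0. Corank 2; j^3 = -x^2*(2*x - y) has shape L^2 M (L != M), so D-series; mu = 7 gives D_7.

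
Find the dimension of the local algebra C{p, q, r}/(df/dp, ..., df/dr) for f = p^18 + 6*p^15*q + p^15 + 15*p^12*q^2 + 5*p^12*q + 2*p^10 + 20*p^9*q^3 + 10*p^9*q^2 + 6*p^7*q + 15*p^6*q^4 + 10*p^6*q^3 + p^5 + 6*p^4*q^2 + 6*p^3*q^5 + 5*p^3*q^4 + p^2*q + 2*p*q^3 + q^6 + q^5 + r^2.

7

The Hessian of f at 0 has rank 1. Corank 2; j^3 = p^2*q has shape L^2 M (L != M), so D-series; mu = 7 gives D_7.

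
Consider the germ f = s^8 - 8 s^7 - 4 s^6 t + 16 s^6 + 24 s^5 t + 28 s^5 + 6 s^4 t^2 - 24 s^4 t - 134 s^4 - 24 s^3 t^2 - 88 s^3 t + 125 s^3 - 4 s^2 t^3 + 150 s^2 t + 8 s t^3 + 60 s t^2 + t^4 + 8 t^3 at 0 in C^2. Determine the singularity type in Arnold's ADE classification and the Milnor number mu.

The Hessian of f at 0 has rank 0. Corank 2; j^3 = (5*s + 2*t)^3 is a perfect cube, so E-series; the 4-jet and mu = 6 give E_6.

Type E_6, Milnor number mu = 6.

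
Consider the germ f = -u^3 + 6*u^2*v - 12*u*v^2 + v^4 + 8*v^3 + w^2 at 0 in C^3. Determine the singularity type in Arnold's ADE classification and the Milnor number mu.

Type E_6, Milnor number mu = 6.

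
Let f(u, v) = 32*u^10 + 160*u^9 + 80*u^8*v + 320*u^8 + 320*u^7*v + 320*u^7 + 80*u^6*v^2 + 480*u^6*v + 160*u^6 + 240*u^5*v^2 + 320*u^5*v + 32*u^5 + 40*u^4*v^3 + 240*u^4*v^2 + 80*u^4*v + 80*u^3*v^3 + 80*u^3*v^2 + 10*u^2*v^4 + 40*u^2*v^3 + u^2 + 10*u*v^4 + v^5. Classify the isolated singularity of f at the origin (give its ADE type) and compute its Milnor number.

Type A_{4}, Milnor number mu = 4.

The Hessian of f at 0 has rank 1. Corank 1: A-series; mu = 4 gives A_4.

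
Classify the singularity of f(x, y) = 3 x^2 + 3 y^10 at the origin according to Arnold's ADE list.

The Hessian of f at 0 is [[6, 0], [0, 0]] with rank 1, so corank 1. A Groebner basis of the Jacobian ideal J(f) in C{x,y} is {y^9, x}; counting standard monomials gives mu = 9. Corank 1: A-series; mu = 9 gives A_9.

A_9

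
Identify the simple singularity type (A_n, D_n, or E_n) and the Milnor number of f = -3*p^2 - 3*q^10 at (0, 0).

The Hessian of f at 0 is [[-6, 0], [0, 0]] with rank 1, so corank 1. A Groebner basis of the Jacobian ideal J(f) in C{p,q} is {q^9, p}; counting standard monomials gives mu = 9. Corank 1: A-series; mu = 9 gives A_9.

Type A9, Milnor number mu = 9.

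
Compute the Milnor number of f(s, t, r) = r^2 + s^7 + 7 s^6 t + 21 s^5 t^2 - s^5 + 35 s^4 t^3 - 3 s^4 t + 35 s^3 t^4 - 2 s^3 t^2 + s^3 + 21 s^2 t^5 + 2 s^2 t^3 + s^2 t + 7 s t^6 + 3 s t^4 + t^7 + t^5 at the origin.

The Hessian of f at 0 is [[0, 0, 0], [0, 0, 0], [0, 0, 2]] with rank 1, so corank 2. A Groebner basis of the Jacobian ideal J(f) in C{s,t,r} is {-s*t/6 + t^4, s*t^2, s^2 + 5*s*t/6, r}; counting standard monomials gives mu = 6. Corank 2; j^3 = s^2*(s + t) has shape L^2 M (L != M), so D-series; mu = 6 gives D_6.

6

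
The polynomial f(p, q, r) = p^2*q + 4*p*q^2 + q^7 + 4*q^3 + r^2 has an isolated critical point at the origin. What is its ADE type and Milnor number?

Type D_{8}, Milnor number mu = 8.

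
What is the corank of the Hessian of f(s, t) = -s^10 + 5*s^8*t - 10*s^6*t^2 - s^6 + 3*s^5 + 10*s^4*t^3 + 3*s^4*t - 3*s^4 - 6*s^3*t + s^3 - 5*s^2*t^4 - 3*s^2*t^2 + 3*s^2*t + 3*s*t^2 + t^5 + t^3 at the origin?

The Hessian at 0 is [[0, 0], [0, 0]] of rank 0; hence corank 2.

2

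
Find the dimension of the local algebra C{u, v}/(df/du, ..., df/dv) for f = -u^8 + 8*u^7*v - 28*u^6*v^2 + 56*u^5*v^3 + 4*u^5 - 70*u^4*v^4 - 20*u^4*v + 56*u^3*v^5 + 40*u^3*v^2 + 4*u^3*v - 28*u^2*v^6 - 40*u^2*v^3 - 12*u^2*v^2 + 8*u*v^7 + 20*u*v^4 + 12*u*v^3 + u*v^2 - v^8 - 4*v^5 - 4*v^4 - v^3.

9

The Hessian of f at 0 is [[0, 0], [0, 0]] with rank 0, so corank 2. A Groebner basis of the Jacobian ideal J(f) in C{u,v} is {u^2*v^2 + 4*u^2*v - 8*u*v^2 + 9*v^3/2 + 2*v^2, 2*u^2*v + u*v^3 - 4*u*v^2 + 2*v^3 + v^2, v^4, u^3 - 3*u^2*v + 3*u*v^2 + u*v/2 - v^3 - v^2/2}; counting standard monomials gives mu = 9. Corank 2; j^3 = v^2*(u - v) has shape L^2 M (L != M), so D-series; mu = 9 gives D_9.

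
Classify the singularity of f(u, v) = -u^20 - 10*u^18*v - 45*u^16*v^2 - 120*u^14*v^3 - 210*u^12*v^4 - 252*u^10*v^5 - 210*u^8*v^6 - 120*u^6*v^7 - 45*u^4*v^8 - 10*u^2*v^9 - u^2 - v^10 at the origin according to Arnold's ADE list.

The Hessian of f at 0 is [[-2, 0], [0, 0]] with rank 1, so corank 1. A Groebner basis of the Jacobian ideal J(f) in C{u,v} is {v^9, u}; counting standard monomials gives mu = 9. Corank 1: A-series; mu = 9 gives A_9.

A_9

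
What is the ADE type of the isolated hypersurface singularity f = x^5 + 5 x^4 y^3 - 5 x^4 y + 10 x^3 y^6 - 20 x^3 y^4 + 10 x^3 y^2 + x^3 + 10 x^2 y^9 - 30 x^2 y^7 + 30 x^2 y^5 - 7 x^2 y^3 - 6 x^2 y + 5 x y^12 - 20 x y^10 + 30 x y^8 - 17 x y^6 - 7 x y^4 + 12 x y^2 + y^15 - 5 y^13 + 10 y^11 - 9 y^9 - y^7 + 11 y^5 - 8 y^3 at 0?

E_{8}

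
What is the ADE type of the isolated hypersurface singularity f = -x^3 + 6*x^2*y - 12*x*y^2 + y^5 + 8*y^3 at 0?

E8

The Hessian of f at 0 has rank 0. Corank 2; j^3 = -(x - 2*y)^3 is a perfect cube, so E-series; the 5-jet and mu = 8 give E_8.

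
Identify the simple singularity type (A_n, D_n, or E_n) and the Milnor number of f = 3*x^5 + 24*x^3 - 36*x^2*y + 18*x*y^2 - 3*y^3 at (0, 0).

Type E_8, Milnor number mu = 8.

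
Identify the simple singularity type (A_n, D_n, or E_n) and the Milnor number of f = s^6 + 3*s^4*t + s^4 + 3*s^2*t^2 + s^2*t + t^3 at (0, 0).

The Hessian of f at 0 is [[0, 0], [0, 0]] with rank 0, so corank 2. A Groebner basis of the Jacobian ideal J(f) in C{s,t} is {t^3, s^2 + 3*t^2, s*t}; counting standard monomials gives mu = 4. Corank 2; j^3 = t*(s^2 + t^2) splits into three distinct lines over C (the quadratic factor has nonzero discriminant), so D_4.

Type D_{4}, Milnor number mu = 4.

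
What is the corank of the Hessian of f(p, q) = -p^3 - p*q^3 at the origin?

The Hessian at 0 is [[0, 0], [0, 0]] of rank 0; hence corank 2.

2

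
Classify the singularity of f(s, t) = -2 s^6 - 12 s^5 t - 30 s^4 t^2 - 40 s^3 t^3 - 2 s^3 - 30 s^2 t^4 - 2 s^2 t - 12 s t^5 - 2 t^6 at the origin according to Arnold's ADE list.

The Hessian of f at 0 is [[0, 0], [0, 0]] with rank 0, so corank 2. A Groebner basis of the Jacobian ideal J(f) in C{s,t} is {-s*t/6 + t^5, s*t^2, s^2 + s*t}; counting standard monomials gives mu = 7. Corank 2; j^3 = -2*s^2*(s + t) has shape L^2 M (L != M), so D-series; mu = 7 gives D_7.

D_{7}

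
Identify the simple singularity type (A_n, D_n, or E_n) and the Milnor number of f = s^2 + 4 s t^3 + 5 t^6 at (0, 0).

Type A_5, Milnor number mu = 5.

The Hessian of f at 0 is [[2, 0], [0, 0]] with rank 1, so corank 1. A Groebner basis of the Jacobian ideal J(f) in C{s,t} is {s*t^2, s/2 + t^3, s^2}; counting standard monomials gives mu = 5. Corank 1: A-series; mu = 5 gives A_5.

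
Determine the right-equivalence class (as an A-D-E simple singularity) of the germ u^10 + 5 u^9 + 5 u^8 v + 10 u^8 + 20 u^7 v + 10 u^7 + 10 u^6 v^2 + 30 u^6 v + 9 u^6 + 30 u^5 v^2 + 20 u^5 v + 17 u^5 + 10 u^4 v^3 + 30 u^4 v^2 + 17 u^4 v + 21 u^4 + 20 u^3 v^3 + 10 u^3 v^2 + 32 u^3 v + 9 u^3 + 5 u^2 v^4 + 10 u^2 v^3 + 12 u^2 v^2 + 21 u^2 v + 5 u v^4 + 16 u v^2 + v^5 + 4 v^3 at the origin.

D_{6}

The Hessian of f at 0 is [[0, 0], [0, 0]] with rank 0, so corank 2. A Groebner basis of the Jacobian ideal J(f) in C{u,v} is {u^3 + 111*u^2/59 + 89*u*v/59 + 10*v^2/59, u^2*v - 45*u^2/118 + 117*u*v/118 + 49*v^2/59, -729*u^2/236 + u*v^2 - 1503*u*v/236 - 339*v^2/118, 81*u^2/8 + 135*u*v/8 + v^3 + 27*v^2/4}; counting standard monomials gives mu = 6. Corank 2; j^3 = (u + v)*(3*u + 2*v)^2 has shape L^2 M (L != M), so D-series; mu = 6 gives D_6.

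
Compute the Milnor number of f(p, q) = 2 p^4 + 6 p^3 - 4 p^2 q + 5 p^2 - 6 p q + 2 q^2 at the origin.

The Hessian of f at 0 is [[10, -6], [-6, 4]] with rank 2, so corank 0. A Groebner basis of the Jacobian ideal J(f) in C{p,q} is {p, q}; counting standard monomials gives mu = 1. Corank 0: nondegenerate Morse point, so A_1.

1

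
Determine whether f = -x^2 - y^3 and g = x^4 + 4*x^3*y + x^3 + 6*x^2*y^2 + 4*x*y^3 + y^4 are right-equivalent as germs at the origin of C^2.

No.

The Hessian of f at 0 is [[-2, 0], [0, 0]] with rank 1, so corank 1. A Groebner basis of the Jacobian ideal J(f) in C{x,y} is {y^2, x}; counting standard monomials gives mu = 2. Corank 1: A-series; mu = 2 gives A_2. The Hessian of g at 0 is [[0, 0], [0, 0]] with rank 0, so corank 2. A Groebner basis of the Jacobian ideal J(g) in C{x,y} is {y^4, x*y^2 + y^3/3, x^2}; counting standard monomials gives mu = 6. Corank 2; j^3 = x^3 is a perfect cube, so E-series; the 4-jet and mu = 6 give E_6. f is A_2 but g is E_6, hence not right-equivalent.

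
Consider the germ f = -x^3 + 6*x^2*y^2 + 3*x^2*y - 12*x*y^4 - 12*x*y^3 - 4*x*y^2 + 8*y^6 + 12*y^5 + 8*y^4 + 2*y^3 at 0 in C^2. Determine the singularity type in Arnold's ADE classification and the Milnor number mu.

The Hessian of f at 0 has rank 0. Corank 2; j^3 = -(x - y)*(x^2 - 2*x*y + 2*y^2) splits into three distinct lines over C (the quadratic factor has nonzero discriminant), so D_4.

Type D_{4}, Milnor number mu = 4.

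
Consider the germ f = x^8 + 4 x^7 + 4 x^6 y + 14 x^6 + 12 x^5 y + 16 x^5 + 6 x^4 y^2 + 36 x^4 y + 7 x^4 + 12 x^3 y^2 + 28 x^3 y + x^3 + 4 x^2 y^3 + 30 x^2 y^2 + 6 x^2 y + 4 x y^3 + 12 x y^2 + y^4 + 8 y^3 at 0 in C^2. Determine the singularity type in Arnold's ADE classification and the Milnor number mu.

Type E_{6}, Milnor number mu = 6.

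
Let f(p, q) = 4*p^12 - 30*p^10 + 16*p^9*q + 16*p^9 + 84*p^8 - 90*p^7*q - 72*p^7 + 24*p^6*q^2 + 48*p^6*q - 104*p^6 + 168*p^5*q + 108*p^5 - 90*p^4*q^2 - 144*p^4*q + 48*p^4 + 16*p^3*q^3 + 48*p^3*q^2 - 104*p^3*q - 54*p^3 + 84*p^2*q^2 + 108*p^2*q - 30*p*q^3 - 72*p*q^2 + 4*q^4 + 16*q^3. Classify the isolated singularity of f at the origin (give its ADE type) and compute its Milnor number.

The Hessian of f at 0 has rank 0. Corank 2; j^3 = -2*(3*p - 2*q)^3 is a perfect cube, so E-series; the 4-jet and mu = 7 give E_7.

Type E7, Milnor number mu = 7.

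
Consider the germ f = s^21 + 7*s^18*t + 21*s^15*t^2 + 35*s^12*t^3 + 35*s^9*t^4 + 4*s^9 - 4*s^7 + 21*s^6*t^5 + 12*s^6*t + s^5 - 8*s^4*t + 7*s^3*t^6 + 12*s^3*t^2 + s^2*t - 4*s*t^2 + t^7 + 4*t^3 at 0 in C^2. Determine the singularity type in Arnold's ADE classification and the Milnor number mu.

Type D_{8}, Milnor number mu = 8.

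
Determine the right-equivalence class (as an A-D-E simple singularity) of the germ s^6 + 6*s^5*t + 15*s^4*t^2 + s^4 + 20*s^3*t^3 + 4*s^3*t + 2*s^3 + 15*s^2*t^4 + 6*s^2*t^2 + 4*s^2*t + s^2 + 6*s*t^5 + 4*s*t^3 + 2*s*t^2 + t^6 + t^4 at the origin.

A_5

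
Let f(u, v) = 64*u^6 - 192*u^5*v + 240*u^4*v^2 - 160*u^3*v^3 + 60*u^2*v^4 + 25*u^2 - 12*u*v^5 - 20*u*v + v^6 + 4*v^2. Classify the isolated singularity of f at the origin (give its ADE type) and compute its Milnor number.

Type A_5, Milnor number mu = 5.

The Hessian of f at 0 is [[50, -20], [-20, 8]] with rank 1, so corank 1. A Groebner basis of the Jacobian ideal J(f) in C{u,v} is {v^5, u - 2*v/5}; counting standard monomials gives mu = 5. Corank 1: A-series; mu = 5 gives A_5.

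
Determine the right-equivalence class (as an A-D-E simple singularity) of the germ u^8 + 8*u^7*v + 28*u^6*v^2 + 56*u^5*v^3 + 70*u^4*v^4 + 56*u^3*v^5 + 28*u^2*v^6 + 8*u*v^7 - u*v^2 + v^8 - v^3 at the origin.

D9

The Hessian of f at 0 is [[0, 0], [0, 0]] with rank 0, so corank 2. A Groebner basis of the Jacobian ideal J(f) in C{u,v} is {u^7 - v^2/8, v^3, u*v + v^2}; counting standard monomials gives mu = 9. Corank 2; j^3 = -v^2*(u + v) has shape L^2 M (L != M), so D-series; mu = 9 gives D_9.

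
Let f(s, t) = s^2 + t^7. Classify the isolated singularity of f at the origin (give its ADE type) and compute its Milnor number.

Type A6, Milnor number mu = 6.

The Hessian of f at 0 has rank 1. Corank 1: A-series; mu = 6 gives A_6.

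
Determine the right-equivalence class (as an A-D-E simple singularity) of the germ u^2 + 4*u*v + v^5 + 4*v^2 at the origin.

A_4

The Hessian of f at 0 has rank 1. Corank 1: A-series; mu = 4 gives A_4.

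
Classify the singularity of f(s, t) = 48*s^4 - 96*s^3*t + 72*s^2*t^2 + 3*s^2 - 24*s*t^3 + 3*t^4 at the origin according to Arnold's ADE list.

A3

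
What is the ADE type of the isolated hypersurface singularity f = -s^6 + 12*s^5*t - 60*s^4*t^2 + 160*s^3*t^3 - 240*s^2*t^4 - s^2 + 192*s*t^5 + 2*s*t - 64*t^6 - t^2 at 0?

A_{5}

The Hessian of f at 0 has rank 1. Corank 1: A-series; mu = 5 gives A_5.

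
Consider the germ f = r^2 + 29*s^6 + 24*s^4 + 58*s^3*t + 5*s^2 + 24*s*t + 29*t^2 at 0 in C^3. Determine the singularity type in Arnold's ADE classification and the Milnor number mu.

Type A_1, Milnor number mu = 1.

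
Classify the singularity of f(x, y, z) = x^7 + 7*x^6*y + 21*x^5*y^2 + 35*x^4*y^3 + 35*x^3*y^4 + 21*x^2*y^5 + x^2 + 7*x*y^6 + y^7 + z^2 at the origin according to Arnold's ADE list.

A_6

The Hessian of f at 0 has rank 2. Corank 1: A-series; mu = 6 gives A_6.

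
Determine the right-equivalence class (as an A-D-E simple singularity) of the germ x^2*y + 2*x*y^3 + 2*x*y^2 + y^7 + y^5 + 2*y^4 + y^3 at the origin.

The Hessian of f at 0 has rank 0. Corank 2; j^3 = y*(x + y)^2 has shape L^2 M (L != M), so D-series; mu = 8 gives D_8.

D_8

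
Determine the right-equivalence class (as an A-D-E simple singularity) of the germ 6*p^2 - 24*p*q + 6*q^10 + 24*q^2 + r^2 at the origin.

A_{9}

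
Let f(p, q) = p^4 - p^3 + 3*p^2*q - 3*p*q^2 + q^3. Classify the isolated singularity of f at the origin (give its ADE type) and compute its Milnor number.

The Hessian of f at 0 has rank 0. Corank 2; j^3 = -(p - q)^3 is a perfect cube, so E-series; the 4-jet and mu = 6 give E_6.

Type E6, Milnor number mu = 6.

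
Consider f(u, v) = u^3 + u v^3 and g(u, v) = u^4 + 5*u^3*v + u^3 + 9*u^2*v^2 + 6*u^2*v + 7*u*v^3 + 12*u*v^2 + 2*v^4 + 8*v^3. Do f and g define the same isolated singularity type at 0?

Yes.

The Hessian of f at 0 is [[0, 0], [0, 0]] with rank 0, so corank 2. A Groebner basis of the Jacobian ideal J(f) in C{u,v} is {u^3, u*v^2, 3*u^2 + v^3}; counting standard monomials gives mu = 7. Corank 2; j^3 = u^3 is a perfect cube, so E-series; the 4-jet and mu = 7 give E_7. The Hessian of g at 0 is [[0, 0], [0, 0]] with rank 0, so corank 2. A Groebner basis of the Jacobian ideal J(g) in C{u,v} is {3*u^2 + 12*u*v + v^4 - v^3 + 12*v^2, u^3 + 18*u^2 + 72*u*v + 2*v^3 + 72*v^2, u^2*v - 7*u^2 - 28*u*v - 5*v^3/3 - 28*v^2, 2*u^2 + u*v^2 + 8*u*v + 4*v^3/3 + 8*v^2}; counting standard monomials gives mu = 7. Corank 2; j^3 = (u + 2*v)^3 is a perfect cube, so E-series; the 4-jet and mu = 7 give E_7. Both have type E_7, hence right-equivalent.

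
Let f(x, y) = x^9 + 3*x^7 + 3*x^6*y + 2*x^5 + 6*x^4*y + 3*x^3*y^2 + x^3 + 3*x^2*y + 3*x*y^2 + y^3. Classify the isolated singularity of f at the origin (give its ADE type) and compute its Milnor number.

Type E_{8}, Milnor number mu = 8.

The Hessian of f at 0 is [[0, 0], [0, 0]] with rank 0, so corank 2. A Groebner basis of the Jacobian ideal J(f) in C{x,y} is {3*x^2/2 + x*y^3 + 3*x*y + 3*y^2/2, -2*x^2 - 4*x*y + y^4 - 2*y^2, x^3 - 3*x*y^2 - 2*y^3, x^2*y + 2*x*y^2 + y^3}; counting standard monomials gives mu = 8. Corank 2; j^3 = (x + y)^3 is a perfect cube, so E-series; the 5-jet and mu = 8 give E_8.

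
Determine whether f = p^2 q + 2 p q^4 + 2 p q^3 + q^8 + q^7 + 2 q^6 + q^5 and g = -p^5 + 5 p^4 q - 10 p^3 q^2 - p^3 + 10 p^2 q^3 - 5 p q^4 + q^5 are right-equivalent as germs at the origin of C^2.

The Hessian of f at 0 has rank 0. Corank 2; j^3 = p^2*q has shape L^2 M (L != M), so D-series; mu = 9 gives D_9. The Hessian of g at 0 has rank 0. Corank 2; j^3 = -p^3 is a perfect cube, so E-series; the 5-jet and mu = 8 give E_8. f is D_9 but g is E_8, hence not right-equivalent.

No.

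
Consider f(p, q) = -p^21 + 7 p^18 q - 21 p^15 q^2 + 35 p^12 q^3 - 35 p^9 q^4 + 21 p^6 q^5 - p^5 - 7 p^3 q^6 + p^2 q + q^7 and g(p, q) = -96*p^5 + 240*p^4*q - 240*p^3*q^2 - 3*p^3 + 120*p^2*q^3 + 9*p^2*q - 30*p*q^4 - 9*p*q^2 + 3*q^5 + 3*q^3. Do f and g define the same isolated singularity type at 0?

No.

The Hessian of f at 0 has rank 0. Corank 2; j^3 = p^2*q has shape L^2 M (L != M), so D-series; mu = 8 gives D_8. The Hessian of g at 0 has rank 0. Corank 2; j^3 = -3*(p - q)^3 is a perfect cube, so E-series; the 5-jet and mu = 8 give E_8. f is D_8 but g is E_8, hence not right-equivalent.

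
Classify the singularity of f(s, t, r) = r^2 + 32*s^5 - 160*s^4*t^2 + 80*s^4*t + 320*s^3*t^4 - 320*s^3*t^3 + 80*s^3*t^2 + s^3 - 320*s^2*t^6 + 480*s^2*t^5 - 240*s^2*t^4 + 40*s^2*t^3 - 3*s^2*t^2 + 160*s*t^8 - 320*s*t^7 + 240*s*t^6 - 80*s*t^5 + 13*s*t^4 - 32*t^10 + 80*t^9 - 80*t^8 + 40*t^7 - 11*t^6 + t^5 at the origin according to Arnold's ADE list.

E_{8}

The Hessian of f at 0 has rank 1. Corank 2; j^3 = s^3 is a perfect cube, so E-series; the 5-jet and mu = 8 give E_8.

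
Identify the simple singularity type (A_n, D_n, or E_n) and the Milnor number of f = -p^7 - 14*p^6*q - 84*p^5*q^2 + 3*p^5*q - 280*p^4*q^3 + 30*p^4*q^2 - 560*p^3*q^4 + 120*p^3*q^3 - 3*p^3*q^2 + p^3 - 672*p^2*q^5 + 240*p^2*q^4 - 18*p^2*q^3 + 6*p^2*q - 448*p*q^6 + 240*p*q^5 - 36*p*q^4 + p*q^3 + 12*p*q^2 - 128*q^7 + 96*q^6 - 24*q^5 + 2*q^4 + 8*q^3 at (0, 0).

Type E_{7}, Milnor number mu = 7.

The Hessian of f at 0 is [[0, 0], [0, 0]] with rank 0, so corank 2. A Groebner basis of the Jacobian ideal J(f) in C{p,q} is {p^3 + 6*p^2*q + 48*p^2 + 192*p*q + 192*q^2, -6*p^2 + p*q^2 - 24*p*q - 24*q^2, 3*p^2 + 12*p*q + q^3 + 12*q^2}; counting standard monomials gives mu = 7. Corank 2; j^3 = (p + 2*q)^3 is a perfect cube, so E-series; the 4-jet and mu = 7 give E_7.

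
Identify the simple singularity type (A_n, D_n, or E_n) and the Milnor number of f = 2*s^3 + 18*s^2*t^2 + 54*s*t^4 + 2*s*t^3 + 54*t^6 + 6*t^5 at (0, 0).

Type E_{7}, Milnor number mu = 7.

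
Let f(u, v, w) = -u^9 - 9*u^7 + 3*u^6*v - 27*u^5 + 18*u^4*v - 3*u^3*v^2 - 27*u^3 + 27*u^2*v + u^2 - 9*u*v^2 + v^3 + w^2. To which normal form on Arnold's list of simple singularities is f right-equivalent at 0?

The Hessian of f at 0 is [[2, 0, 0], [0, 0, 0], [0, 0, 2]] with rank 2, so corank 1. A Groebner basis of the Jacobian ideal J(f) in C{u,v,w} is {v^2, u, w}; counting standard monomials gives mu = 2. Corank 1: A-series; mu = 2 gives A_2.

A_2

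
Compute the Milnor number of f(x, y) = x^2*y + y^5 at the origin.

6

The Hessian of f at 0 has rank 0. Corank 2; j^3 = x^2*y has shape L^2 M (L != M), so D-series; mu = 6 gives D_6.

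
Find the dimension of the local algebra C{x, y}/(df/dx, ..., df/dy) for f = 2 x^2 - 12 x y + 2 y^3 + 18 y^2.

The Hessian of f at 0 has rank 1. Corank 1: A-series; mu = 2 gives A_2.

2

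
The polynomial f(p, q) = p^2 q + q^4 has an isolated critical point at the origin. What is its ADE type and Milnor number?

The Hessian of f at 0 is [[0, 0], [0, 0]] with rank 0, so corank 2. A Groebner basis of the Jacobian ideal J(f) in C{p,q} is {p^3, p^2/4 + q^3, p*q}; counting standard monomials gives mu = 5. Corank 2; j^3 = p^2*q has shape L^2 M (L != M), so D-series; mu = 5 gives D_5.

Type D_5, Milnor number mu = 5.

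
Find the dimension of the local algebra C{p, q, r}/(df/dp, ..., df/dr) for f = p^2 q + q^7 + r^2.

8

The Hessian of f at 0 has rank 1. Corank 2; j^3 = p^2*q has shape L^2 M (L != M), so D-series; mu = 8 gives D_8.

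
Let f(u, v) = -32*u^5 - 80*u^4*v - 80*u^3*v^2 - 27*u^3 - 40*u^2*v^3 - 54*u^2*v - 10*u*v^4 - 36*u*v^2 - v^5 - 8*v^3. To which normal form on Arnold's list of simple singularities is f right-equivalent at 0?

E_{8}

The Hessian of f at 0 has rank 0. Corank 2; j^3 = -(3*u + 2*v)^3 is a perfect cube, so E-series; the 5-jet and mu = 8 give E_8.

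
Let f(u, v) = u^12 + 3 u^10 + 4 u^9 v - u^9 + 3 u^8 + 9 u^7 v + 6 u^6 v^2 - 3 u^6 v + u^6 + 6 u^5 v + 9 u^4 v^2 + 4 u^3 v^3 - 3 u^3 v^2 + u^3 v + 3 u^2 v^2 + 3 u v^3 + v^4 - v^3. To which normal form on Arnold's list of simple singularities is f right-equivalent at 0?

E_{7}

The Hessian of f at 0 has rank 0. Corank 2; j^3 = -v^3 is a perfect cube, so E-series; the 4-jet and mu = 7 give E_7.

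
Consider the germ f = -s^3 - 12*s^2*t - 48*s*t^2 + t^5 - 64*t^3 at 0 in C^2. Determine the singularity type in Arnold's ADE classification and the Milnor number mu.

Type E8, Milnor number mu = 8.

The Hessian of f at 0 has rank 0. Corank 2; j^3 = -(s + 4*t)^3 is a perfect cube, so E-series; the 5-jet and mu = 8 give E_8.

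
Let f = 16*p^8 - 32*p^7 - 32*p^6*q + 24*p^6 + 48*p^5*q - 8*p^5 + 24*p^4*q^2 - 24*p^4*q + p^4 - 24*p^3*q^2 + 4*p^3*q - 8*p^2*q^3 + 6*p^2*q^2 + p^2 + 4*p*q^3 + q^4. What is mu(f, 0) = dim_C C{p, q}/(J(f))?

3

The Hessian of f at 0 has rank 1. Corank 1: A-series; mu = 3 gives A_3.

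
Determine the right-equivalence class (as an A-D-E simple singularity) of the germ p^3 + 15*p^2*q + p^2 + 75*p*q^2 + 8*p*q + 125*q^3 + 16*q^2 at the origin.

The Hessian of f at 0 is [[2, 8], [8, 32]] with rank 1, so corank 1. A Groebner basis of the Jacobian ideal J(f) in C{p,q} is {q^2, p + 4*q}; counting standard monomials gives mu = 2. Corank 1: A-series; mu = 2 gives A_2.

A2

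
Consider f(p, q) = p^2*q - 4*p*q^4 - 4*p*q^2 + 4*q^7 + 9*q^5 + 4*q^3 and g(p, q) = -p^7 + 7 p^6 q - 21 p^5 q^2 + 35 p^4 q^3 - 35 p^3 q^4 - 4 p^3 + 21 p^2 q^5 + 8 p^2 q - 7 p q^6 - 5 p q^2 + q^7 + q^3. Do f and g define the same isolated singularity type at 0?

No.

The Hessian of f at 0 is [[0, 0], [0, 0]] with rank 0, so corank 2. A Groebner basis of the Jacobian ideal J(f) in C{p,q} is {-p*q/2 + q^4 + q^2, p*q^2 - 2*q^3, p^2 - 3*p*q/2 - q^2}; counting standard monomials gives mu = 6. Corank 2; j^3 = q*(p - 2*q)^2 has shape L^2 M (L != M), so D-series; mu = 6 gives D_6. The Hessian of g at 0 is [[0, 0], [0, 0]] with rank 0, so corank 2. A Groebner basis of the Jacobian ideal J(g) in C{p,q} is {128*p*q/7 + q^6 - 64*q^2/7, p*q^2 - q^3/2, p^2 - 3*p*q/2 + q^2/2}; counting standard monomials gives mu = 8. Corank 2; j^3 = -(p - q)*(2*p - q)^2 has shape L^2 M (L != M), so D-series; mu = 8 gives D_8. f is D_6 but g is D_8, hence not right-equivalent.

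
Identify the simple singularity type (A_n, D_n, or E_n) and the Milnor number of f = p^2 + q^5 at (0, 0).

Type A4, Milnor number mu = 4.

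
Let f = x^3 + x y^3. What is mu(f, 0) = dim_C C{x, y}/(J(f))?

7

The Hessian of f at 0 is [[0, 0], [0, 0]] with rank 0, so corank 2. A Groebner basis of the Jacobian ideal J(f) in C{x,y} is {x^3, x*y^2, 3*x^2 + y^3}; counting standard monomials gives mu = 7. Corank 2; j^3 = x^3 is a perfect cube, so E-series; the 4-jet and mu = 7 give E_7.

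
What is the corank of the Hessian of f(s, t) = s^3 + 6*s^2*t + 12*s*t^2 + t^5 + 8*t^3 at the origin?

2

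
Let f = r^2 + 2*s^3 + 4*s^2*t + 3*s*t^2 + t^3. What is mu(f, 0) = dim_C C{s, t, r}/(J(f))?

4

The Hessian of f at 0 is [[0, 0, 0], [0, 0, 0], [0, 0, 2]] with rank 1, so corank 2. A Groebner basis of the Jacobian ideal J(f) in C{s,t,r} is {t^3, s^2 - 3*t^2/2, s*t + 3*t^2/2, r}; counting standard monomials gives mu = 4. Corank 2; j^3 = (s + t)*(2*s^2 + 2*s*t + t^2) splits into three distinct lines over C (the quadratic factor has nonzero discriminant), so D_4.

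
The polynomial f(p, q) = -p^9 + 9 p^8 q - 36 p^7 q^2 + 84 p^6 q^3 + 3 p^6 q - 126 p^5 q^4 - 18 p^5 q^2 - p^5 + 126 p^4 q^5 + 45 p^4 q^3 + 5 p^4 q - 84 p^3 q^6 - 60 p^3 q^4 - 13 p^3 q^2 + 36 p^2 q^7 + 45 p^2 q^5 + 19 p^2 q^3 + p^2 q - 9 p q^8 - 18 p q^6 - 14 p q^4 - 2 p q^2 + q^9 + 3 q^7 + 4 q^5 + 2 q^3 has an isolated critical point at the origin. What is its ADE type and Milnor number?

The Hessian of f at 0 has rank 0. Corank 2; j^3 = q*(p^2 - 2*p*q + 2*q^2) splits into three distinct lines over C (the quadratic factor has nonzero discriminant), so D_4.

Type D_{4}, Milnor number mu = 4.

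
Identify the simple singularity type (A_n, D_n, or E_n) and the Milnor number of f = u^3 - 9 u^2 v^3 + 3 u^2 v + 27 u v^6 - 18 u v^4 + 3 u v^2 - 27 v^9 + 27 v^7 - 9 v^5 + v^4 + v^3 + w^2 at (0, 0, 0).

Type E_{6}, Milnor number mu = 6.

The Hessian of f at 0 has rank 1. Corank 2; j^3 = (u + v)^3 is a perfect cube, so E-series; the 4-jet and mu = 6 give E_6.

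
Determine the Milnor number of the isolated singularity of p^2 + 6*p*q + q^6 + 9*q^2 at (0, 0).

5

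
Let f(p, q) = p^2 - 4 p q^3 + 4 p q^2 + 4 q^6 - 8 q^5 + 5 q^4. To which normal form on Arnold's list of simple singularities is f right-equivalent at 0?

A_{3}

The Hessian of f at 0 has rank 1. Corank 1: A-series; mu = 3 gives A_3.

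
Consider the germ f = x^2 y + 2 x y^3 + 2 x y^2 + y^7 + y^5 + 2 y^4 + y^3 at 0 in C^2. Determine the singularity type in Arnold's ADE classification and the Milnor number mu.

Type D8, Milnor number mu = 8.

The Hessian of f at 0 is [[0, 0], [0, 0]] with rank 0, so corank 2. A Groebner basis of the Jacobian ideal J(f) in C{x,y} is {x^2*y^2 - 2*x^2*y + x^2/7 - 20*x*y^2/7 + 8*x*y/7 + y^2, x^3 + 3*x^2*y - x^2/7 + 20*x*y^2/7 - 8*x*y/7 - y^2, x*y + y^3 + y^2}; counting standard monomials gives mu = 8. Corank 2; j^3 = y*(x + y)^2 has shape L^2 M (L != M), so D-series; mu = 8 gives D_8.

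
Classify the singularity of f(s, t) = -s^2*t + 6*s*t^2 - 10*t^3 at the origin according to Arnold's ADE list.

D4

The Hessian of f at 0 has rank 0. Corank 2; j^3 = -t*(s^2 - 6*s*t + 10*t^2) splits into three distinct lines over C (the quadratic factor has nonzero discriminant), so D_4.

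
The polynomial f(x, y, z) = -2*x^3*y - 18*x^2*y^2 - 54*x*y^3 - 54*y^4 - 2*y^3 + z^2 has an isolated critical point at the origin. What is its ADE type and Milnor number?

Type E_7, Milnor number mu = 7.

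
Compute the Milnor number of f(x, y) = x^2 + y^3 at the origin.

The Hessian of f at 0 has rank 1. Corank 1: A-series; mu = 2 gives A_2.

2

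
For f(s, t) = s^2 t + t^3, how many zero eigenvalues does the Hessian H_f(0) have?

2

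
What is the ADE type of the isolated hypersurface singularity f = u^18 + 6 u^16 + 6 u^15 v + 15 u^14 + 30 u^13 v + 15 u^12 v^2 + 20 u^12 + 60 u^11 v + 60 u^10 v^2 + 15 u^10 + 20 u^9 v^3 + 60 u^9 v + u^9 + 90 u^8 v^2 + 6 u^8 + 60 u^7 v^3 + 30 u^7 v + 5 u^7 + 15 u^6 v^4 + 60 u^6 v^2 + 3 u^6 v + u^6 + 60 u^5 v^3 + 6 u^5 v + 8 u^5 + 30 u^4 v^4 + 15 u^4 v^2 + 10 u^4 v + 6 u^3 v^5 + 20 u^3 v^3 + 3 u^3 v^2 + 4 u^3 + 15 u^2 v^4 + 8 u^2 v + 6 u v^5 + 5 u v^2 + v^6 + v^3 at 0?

The Hessian of f at 0 has rank 0. Corank 2; j^3 = (u + v)*(2*u + v)^2 has shape L^2 M (L != M), so D-series; mu = 7 gives D_7.

D7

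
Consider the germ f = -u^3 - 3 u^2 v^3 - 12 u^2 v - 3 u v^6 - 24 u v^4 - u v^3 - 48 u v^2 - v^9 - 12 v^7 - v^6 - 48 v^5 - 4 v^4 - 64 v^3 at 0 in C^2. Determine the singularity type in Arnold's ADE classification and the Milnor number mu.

Type E_7, Milnor number mu = 7.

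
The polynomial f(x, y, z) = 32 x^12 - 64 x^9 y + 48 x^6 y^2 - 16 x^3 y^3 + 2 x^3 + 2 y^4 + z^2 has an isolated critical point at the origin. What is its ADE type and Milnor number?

Type E_6, Milnor number mu = 6.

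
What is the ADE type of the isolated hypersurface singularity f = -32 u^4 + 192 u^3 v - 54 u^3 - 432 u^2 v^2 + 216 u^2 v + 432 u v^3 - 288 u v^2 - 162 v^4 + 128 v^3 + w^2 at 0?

E_{6}

The Hessian of f at 0 has rank 1. Corank 2; j^3 = -2*(3*u - 4*v)^3 is a perfect cube, so E-series; the 4-jet and mu = 6 give E_6.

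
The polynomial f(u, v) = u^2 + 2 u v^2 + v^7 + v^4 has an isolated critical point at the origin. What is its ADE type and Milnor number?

Type A_6, Milnor number mu = 6.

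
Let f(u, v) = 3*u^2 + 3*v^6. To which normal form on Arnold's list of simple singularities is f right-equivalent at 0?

A5

The Hessian of f at 0 has rank 1. Corank 1: A-series; mu = 5 gives A_5.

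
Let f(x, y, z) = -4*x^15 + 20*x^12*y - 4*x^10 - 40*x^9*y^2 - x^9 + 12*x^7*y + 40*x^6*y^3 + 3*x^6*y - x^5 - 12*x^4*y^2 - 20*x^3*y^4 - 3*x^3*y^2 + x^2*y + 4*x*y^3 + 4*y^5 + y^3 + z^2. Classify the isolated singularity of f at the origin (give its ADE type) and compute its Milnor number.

Type D4, Milnor number mu = 4.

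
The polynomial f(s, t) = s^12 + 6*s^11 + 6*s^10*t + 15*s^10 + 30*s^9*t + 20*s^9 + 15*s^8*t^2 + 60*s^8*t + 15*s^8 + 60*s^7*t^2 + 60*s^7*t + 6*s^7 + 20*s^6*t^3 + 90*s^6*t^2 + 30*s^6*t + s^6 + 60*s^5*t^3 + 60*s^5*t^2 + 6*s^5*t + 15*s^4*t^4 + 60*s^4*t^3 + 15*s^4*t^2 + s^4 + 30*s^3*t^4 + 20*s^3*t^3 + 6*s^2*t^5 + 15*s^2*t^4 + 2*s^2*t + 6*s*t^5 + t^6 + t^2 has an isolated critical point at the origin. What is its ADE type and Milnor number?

Type A_{5}, Milnor number mu = 5.

The Hessian of f at 0 has rank 1. Corank 1: A-series; mu = 5 gives A_5.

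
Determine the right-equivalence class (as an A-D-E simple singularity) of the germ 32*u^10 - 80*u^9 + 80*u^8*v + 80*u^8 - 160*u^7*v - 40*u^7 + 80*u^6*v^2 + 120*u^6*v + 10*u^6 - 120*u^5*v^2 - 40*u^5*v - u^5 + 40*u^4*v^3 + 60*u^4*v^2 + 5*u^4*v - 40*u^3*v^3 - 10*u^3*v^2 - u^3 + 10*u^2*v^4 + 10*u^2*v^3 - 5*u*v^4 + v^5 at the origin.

The Hessian of f at 0 has rank 0. Corank 2; j^3 = -u^3 is a perfect cube, so E-series; the 5-jet and mu = 8 give E_8.

E_8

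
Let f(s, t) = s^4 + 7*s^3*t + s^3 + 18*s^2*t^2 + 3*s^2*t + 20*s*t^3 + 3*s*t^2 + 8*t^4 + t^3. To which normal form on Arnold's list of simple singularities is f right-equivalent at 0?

E_{7}

The Hessian of f at 0 has rank 0. Corank 2; j^3 = (s + t)^3 is a perfect cube, so E-series; the 4-jet and mu = 7 give E_7.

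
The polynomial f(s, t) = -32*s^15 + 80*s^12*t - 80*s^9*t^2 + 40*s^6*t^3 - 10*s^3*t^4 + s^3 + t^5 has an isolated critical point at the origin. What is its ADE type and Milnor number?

Type E8, Milnor number mu = 8.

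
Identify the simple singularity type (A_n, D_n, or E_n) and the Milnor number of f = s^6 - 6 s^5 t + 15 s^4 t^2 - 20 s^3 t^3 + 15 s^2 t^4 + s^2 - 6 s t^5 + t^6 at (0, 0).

The Hessian of f at 0 has rank 1. Corank 1: A-series; mu = 5 gives A_5.

Type A_{5}, Milnor number mu = 5.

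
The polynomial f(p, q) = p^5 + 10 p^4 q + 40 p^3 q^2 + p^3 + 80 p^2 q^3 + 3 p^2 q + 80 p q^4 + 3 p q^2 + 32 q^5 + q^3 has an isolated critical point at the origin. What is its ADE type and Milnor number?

Type E_{8}, Milnor number mu = 8.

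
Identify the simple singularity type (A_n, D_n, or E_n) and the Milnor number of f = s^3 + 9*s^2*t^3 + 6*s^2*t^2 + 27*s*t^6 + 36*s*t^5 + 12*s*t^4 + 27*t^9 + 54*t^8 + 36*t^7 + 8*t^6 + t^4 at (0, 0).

Type E_{6}, Milnor number mu = 6.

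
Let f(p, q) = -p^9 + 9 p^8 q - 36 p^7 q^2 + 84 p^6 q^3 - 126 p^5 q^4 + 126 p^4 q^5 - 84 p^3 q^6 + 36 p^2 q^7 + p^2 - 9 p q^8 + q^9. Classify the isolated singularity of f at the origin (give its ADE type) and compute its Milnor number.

Type A8, Milnor number mu = 8.

The Hessian of f at 0 has rank 1. Corank 1: A-series; mu = 8 gives A_8.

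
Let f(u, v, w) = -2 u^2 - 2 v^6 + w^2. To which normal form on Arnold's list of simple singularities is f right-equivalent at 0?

The Hessian of f at 0 has rank 2. Corank 1: A-series; mu = 5 gives A_5.

A_{5}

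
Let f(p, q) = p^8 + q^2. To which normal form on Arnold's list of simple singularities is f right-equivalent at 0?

A_{7}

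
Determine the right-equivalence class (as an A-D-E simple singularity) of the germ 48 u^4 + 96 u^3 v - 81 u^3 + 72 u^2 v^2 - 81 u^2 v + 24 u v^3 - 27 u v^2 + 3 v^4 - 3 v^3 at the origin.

E_6

The Hessian of f at 0 is [[0, 0], [0, 0]] with rank 0, so corank 2. A Groebner basis of the Jacobian ideal J(f) in C{u,v} is {v^4, u*v^2 + 7*v^3/18, u^2 + 2*u*v/3 + v^2/9}; counting standard monomials gives mu = 6. Corank 2; j^3 = -3*(3*u + v)^3 is a perfect cube, so E-series; the 4-jet and mu = 6 give E_6.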